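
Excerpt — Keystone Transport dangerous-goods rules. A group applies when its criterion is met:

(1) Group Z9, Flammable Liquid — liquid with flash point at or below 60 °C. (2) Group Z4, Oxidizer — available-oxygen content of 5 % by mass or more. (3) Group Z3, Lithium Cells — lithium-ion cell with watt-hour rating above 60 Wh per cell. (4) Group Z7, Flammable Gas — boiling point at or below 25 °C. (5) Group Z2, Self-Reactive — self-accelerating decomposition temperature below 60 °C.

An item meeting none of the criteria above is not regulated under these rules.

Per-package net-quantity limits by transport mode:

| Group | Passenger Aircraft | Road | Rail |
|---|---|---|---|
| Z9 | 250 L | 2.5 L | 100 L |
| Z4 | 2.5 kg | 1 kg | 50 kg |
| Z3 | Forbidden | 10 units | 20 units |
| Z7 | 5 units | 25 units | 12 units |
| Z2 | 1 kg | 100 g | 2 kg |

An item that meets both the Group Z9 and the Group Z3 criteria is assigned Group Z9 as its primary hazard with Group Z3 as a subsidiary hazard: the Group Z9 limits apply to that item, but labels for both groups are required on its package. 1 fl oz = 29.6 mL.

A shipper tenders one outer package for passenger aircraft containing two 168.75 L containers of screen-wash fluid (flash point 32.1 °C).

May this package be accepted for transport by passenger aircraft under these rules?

No

Screen-wash fluid: flash point 32.1 °C ≤ 60 °C → Group Z9 (Flammable Liquid).
Group Z9 quantity: two 168.75 L containers = 337.5 L.
That exceeds the Group Z9 passenger aircraft limit of 250 L.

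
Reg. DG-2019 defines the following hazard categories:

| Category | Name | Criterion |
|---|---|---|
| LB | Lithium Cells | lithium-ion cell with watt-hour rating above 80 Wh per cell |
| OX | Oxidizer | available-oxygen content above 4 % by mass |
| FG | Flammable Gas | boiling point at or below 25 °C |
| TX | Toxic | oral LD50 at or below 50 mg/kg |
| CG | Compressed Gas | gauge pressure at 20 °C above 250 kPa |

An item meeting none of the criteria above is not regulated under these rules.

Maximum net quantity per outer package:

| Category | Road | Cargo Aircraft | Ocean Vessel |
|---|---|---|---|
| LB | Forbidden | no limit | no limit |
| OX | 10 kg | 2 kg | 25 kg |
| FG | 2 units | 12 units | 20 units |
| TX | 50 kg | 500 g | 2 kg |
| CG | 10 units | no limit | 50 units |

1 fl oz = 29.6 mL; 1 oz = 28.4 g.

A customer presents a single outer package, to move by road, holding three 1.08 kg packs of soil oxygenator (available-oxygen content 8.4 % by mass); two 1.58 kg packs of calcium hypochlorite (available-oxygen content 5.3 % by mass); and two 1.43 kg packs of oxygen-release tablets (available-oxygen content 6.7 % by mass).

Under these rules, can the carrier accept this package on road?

With available-oxygen content 8.4 % by mass (> 4 % by mass), the soil oxygenator falls in Category OX.
Available-oxygen content 5.3 % by mass meets the Category OX criterion (Oxidizer), so the calcium hypochlorite is Category OX.
Available-oxygen content 6.7 % by mass meets the Category OX criterion (Oxidizer), so the oxygen-release tablets are Category OX.
Category OX net quantity: (three 1.08 kg packs = 3.24 kg) + (two 1.58 kg packs = 3.16 kg) + (two 1.43 kg packs = 2.86 kg) = 9.26 kg.
That is within the Category OX road limit of 10 kg.

Yes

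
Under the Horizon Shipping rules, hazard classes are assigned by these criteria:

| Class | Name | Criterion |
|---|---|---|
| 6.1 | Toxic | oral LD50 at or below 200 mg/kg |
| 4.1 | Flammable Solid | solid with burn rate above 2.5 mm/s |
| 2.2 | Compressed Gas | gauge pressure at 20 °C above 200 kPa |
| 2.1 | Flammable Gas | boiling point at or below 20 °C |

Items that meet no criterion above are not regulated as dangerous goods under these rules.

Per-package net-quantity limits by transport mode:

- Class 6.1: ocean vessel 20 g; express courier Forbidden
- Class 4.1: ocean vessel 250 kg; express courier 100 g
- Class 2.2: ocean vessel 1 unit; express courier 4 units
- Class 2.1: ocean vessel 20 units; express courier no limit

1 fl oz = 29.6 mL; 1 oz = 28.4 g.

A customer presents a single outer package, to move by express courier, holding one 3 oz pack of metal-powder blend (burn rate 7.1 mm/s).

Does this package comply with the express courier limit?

Yes

With burn rate 7.1 mm/s (> 2.5 mm/s), the metal-powder blend falls in Class 4.1.
Class 4.1 quantity: one 3 oz pack = 85.2 g.
85.2 g ≤ 100 g (express courier limit, Class 4.1) — within limit.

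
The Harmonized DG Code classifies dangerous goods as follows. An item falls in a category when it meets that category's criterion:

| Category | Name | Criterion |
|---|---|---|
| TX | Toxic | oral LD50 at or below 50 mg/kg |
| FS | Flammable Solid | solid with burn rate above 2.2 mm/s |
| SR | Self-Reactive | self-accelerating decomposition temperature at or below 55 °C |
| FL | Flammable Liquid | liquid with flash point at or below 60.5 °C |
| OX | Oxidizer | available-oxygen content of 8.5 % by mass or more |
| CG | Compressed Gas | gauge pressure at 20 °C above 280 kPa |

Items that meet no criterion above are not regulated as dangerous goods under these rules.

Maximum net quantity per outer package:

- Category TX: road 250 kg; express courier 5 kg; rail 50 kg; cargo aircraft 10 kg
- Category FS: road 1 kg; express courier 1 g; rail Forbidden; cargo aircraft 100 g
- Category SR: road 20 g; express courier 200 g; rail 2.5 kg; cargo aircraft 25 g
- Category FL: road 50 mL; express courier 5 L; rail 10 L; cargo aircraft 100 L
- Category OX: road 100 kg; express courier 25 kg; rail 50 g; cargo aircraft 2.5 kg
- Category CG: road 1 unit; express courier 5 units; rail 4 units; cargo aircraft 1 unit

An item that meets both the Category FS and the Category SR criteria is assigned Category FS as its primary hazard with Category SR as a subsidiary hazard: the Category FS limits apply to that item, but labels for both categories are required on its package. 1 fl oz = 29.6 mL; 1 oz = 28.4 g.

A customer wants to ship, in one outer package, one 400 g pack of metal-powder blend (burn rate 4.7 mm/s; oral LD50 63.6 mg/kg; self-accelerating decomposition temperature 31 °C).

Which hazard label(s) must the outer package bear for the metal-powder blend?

Metal-powder blend: burn rate 4.7 mm/s > 2.2 mm/s → Category FS (Flammable Solid).
The metal-powder blend has self-accelerating decomposition temperature 31 °C, which is ≤ 55 °C, so it is Category SR (Self-Reactive).
By the precedence rule Category FS is primary and Category SR is subsidiary, and that rule requires both labels on the package.

Category FS and SR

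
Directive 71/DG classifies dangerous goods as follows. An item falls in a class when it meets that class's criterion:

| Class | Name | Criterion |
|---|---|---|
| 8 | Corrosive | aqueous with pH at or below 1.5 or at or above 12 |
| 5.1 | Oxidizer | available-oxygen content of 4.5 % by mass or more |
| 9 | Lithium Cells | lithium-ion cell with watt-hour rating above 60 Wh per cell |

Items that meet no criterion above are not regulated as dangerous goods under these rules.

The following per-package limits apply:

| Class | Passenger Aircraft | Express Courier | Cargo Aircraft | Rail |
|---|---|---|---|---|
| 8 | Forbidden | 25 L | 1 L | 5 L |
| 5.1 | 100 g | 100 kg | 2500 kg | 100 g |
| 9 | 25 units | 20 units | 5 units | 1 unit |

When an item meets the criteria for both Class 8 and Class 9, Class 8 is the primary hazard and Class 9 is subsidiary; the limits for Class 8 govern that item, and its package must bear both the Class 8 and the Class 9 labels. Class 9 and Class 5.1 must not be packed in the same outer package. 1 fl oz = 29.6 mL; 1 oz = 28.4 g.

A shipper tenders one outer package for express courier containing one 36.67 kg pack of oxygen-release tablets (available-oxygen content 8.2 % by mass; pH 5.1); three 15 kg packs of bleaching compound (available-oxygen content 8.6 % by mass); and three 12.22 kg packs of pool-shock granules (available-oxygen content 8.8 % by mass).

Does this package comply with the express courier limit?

Available-oxygen content 8.2 % by mass meets the Class 5.1 criterion (Oxidizer), so the oxygen-release tablets are Class 5.1.
Available-oxygen content 8.6 % by mass meets the Class 5.1 criterion (Oxidizer), so the bleaching compound is Class 5.1.
Pool-shock granules: available-oxygen content 8.8 % by mass ≥ 4.5 % by mass → Class 5.1 (Oxidizer).
Class 5.1 net quantity: 36.67 kg + (three 15 kg packs = 45 kg) + (three 12.22 kg packs = 36.66 kg) = 118.33 kg.
118.33 kg exceeds the express courier limit of 100 kg for Class 5.1.

No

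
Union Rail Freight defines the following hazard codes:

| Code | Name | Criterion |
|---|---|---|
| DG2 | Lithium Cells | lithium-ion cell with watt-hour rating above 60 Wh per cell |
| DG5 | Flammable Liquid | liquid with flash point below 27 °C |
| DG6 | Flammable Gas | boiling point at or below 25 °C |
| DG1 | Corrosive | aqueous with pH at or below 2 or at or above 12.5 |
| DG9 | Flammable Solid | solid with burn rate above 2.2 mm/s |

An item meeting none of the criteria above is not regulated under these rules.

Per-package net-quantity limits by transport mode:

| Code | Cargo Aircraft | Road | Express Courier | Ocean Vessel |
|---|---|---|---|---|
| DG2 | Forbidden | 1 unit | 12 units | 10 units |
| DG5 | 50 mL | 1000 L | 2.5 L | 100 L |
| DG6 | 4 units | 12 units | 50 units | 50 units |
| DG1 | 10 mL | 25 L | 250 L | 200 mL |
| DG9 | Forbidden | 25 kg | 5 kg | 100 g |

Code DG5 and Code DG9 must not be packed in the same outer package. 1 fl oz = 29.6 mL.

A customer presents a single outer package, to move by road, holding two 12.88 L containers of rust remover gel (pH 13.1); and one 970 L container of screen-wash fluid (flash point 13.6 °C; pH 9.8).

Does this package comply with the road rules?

The rust remover gel has pH 13.1, which is ≥ 12.5, so it is Code DG1 (Corrosive).
With flash point 13.6 °C (< 27 °C), the screen-wash fluid falls in Code DG5.
Code DG5 quantity: 970 L.
970 L ≤ 1000 L (road limit, Code DG5) — within limit.
Code DG1 quantity: two 12.88 L containers = 25.76 L.
That exceeds the Code DG1 road limit of 25 L.
The segregation rule (Code DG5 with Code DG9) does not apply to Code DG5 with Code DG1.

No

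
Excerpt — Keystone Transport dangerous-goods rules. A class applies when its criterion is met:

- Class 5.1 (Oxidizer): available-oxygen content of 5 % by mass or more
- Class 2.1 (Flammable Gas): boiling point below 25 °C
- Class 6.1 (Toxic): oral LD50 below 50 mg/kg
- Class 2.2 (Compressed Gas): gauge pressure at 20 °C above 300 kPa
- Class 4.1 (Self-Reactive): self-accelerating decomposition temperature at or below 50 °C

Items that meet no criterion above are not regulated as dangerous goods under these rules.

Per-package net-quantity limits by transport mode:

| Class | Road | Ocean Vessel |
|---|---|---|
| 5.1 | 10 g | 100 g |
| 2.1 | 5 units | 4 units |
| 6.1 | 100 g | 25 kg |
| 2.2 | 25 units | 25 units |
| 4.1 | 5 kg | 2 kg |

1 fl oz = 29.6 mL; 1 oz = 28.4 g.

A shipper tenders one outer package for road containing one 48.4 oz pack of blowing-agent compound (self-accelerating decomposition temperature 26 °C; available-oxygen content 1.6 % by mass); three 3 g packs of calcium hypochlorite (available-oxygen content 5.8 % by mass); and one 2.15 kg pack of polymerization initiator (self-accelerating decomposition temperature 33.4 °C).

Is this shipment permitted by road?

Yes

With self-accelerating decomposition temperature 26 °C (≤ 50 °C), the blowing-agent compound falls in Class 4.1.
Calcium hypochlorite: available-oxygen content 5.8 % by mass ≥ 5 % by mass → Class 5.1 (Oxidizer).
The polymerization initiator has self-accelerating decomposition temperature 33.4 °C, which is ≤ 50 °C, so it is Class 4.1 (Self-Reactive).
Total Class 4.1: (one 48.4 oz pack = 1374.56 g) + 2.15 kg = 3524.56 g.
3524.56 g ≤ 5 kg (road limit, Class 4.1) — within limit.
Class 5.1 quantity: three 3 g packs = 9 g.
9 g ≤ 10 g (road limit, Class 5.1) — within limit.
Every hazard class is within its road limit and no segregation rule is violated.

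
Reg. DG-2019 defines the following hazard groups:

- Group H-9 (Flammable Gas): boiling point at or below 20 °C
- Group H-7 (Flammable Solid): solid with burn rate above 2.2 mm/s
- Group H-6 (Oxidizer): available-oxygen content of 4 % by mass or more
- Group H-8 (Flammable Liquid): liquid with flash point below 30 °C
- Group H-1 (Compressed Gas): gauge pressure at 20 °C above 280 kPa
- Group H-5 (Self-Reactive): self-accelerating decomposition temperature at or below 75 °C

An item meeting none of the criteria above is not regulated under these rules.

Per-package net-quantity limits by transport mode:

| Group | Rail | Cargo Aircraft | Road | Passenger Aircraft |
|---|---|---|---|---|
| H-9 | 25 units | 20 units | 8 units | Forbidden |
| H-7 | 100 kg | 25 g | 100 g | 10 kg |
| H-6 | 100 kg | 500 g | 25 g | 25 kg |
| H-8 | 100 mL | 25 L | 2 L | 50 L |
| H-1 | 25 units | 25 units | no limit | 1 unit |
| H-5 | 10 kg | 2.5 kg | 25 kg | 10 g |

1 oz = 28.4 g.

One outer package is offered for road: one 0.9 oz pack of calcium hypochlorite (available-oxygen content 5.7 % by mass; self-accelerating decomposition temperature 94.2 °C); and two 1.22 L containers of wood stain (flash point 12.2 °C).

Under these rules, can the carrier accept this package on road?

The calcium hypochlorite has available-oxygen content 5.7 % by mass, which is ≥ 4 % by mass, so it is Group H-6 (Oxidizer).
The wood stain has flash point 12.2 °C, which is < 30 °C, so it is Group H-8 (Flammable Liquid).
Group H-8 quantity: two 1.22 L containers = 2.44 L.
2.44 L exceeds the road limit of 2 L for Group H-8.
Group H-6 quantity: one 0.9 oz pack = 25.56 g.
25.56 g exceeds the road limit of 25 g for Group H-6.

No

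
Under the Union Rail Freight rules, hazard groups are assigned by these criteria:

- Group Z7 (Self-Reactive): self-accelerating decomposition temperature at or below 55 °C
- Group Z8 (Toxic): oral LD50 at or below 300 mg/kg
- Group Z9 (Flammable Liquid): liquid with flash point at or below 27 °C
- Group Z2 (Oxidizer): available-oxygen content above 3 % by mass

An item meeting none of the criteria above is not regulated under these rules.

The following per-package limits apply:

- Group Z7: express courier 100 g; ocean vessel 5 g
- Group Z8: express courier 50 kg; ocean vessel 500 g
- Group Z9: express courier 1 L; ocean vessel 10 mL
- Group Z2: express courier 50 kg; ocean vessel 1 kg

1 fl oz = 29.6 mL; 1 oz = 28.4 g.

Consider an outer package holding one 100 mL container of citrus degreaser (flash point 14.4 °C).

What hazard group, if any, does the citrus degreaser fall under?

Group Z9

Citrus degreaser: flash point 14.4 °C ≤ 27 °C → Group Z9 (Flammable Liquid).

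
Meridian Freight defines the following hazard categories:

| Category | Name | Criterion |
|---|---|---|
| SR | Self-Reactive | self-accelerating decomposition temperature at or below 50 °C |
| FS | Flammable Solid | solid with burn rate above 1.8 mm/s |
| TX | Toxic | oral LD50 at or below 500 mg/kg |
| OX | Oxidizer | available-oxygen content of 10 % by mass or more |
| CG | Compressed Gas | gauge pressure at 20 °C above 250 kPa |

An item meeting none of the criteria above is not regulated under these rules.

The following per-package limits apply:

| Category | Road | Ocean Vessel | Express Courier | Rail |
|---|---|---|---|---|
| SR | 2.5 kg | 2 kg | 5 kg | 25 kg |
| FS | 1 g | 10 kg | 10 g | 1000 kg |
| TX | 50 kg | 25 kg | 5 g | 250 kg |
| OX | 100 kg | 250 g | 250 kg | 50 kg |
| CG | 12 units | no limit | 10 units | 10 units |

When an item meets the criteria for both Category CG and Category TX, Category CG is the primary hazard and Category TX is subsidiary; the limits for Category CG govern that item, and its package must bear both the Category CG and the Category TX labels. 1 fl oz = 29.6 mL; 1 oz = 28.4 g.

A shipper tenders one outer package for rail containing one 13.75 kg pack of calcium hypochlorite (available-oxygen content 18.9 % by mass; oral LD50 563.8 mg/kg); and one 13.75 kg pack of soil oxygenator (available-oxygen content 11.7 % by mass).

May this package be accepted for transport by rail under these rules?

Available-oxygen content 18.9 % by mass meets the Category OX criterion (Oxidizer), so the calcium hypochlorite is Category OX.
Available-oxygen content 11.7 % by mass meets the Category OX criterion (Oxidizer), so the soil oxygenator is Category OX.
Category OX net quantity: 13.75 kg + 13.75 kg = 27.5 kg.
That is within the Category OX rail limit of 50 kg.

Yes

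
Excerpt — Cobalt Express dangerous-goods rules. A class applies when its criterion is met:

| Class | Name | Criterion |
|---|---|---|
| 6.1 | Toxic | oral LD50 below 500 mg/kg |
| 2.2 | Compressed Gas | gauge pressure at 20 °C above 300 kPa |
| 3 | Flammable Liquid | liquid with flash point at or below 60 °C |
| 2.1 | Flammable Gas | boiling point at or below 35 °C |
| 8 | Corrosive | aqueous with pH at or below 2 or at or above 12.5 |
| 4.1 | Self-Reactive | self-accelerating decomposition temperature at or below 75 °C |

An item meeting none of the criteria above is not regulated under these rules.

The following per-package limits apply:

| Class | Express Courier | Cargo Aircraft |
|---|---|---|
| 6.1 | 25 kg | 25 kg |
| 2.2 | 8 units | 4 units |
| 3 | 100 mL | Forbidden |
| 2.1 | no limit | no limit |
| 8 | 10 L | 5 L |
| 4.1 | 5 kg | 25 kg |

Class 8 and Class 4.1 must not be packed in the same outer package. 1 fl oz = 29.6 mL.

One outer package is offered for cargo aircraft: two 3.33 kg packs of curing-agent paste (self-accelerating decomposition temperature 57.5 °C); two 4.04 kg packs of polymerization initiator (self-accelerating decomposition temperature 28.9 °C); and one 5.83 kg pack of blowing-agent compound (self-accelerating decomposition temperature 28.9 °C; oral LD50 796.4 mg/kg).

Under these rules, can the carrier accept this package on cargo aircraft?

Self-accelerating decomposition temperature 57.5 °C meets the Class 4.1 criterion (Self-Reactive), so the curing-agent paste is Class 4.1.
Polymerization initiator: self-accelerating decomposition temperature 28.9 °C ≤ 75 °C → Class 4.1 (Self-Reactive).
The blowing-agent compound has self-accelerating decomposition temperature 28.9 °C, which is ≤ 75 °C, so it is Class 4.1 (Self-Reactive).
Class 4.1 net quantity: (two 3.33 kg packs = 6.66 kg) + (two 4.04 kg packs = 8.08 kg) + 5.83 kg = 20.57 kg.
20.57 kg ≤ 25 kg (cargo aircraft limit, Class 4.1) — within limit.

Yes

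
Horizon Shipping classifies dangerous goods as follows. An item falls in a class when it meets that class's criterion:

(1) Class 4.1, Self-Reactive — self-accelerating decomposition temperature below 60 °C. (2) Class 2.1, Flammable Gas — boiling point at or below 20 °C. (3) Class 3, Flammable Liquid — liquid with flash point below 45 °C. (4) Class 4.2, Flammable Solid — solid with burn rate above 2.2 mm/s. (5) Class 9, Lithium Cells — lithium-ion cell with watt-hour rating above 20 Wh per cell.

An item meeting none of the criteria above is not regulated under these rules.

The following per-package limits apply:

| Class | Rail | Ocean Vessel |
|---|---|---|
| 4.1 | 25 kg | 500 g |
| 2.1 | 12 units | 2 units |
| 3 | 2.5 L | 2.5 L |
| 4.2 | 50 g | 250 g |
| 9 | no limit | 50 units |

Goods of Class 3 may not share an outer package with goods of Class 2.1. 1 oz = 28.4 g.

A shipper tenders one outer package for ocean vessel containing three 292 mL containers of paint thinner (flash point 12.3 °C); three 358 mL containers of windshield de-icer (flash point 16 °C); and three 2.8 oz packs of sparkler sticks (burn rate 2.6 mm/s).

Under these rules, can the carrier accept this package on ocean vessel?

Yes

The paint thinner has flash point 12.3 °C, which is < 45 °C, so it is Class 3 (Flammable Liquid).
The windshield de-icer has flash point 16 °C, which is < 45 °C, so it is Class 3 (Flammable Liquid).
Sparkler sticks: burn rate 2.6 mm/s > 2.2 mm/s → Class 4.2 (Flammable Solid).
Total Class 3: (three 292 mL containers = 876 mL) + (three 358 mL containers = 1.074 L) = 1.95 L.
That is within the Class 3 ocean vessel limit of 2.5 L.
Class 4.2 quantity: three 2.8 oz packs = 238.56 g.
238.56 g ≤ 250 g (ocean vessel limit, Class 4.2) — within limit.
The segregation rule (Class 3 with Class 2.1) does not apply to Class 3 with Class 4.2.
Every hazard class is within its ocean vessel limit and no segregation rule is violated.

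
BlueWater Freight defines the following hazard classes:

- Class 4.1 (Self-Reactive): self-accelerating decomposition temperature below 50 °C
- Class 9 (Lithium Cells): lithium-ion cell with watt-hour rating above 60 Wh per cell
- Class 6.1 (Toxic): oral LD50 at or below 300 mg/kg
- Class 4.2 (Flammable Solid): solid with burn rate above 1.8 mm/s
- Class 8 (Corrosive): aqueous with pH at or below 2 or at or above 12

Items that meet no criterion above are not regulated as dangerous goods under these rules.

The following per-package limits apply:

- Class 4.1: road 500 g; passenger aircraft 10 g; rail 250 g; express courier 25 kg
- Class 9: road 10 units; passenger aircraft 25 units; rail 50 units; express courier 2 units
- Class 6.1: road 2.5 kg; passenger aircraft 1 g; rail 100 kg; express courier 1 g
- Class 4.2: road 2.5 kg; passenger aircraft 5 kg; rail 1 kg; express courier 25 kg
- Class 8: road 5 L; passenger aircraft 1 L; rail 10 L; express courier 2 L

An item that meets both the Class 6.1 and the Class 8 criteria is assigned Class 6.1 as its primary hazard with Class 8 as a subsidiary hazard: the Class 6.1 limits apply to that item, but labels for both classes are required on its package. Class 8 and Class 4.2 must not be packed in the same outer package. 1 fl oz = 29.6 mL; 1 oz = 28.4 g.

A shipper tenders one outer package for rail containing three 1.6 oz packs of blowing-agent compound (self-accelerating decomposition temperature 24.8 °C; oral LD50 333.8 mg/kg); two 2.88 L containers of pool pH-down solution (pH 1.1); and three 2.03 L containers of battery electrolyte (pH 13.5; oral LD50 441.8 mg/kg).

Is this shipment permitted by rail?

With self-accelerating decomposition temperature 24.8 °C (< 50 °C), the blowing-agent compound falls in Class 4.1.
With pH 1.1 (≤ 2), the pool pH-down solution falls in Class 8.
pH 13.5 meets the Class 8 criterion (Corrosive), so the battery electrolyte is Class 8.
Class 8 net quantity: (two 2.88 L containers = 5.76 L) + (three 2.03 L containers = 6.09 L) = 11.85 L.
That exceeds the Class 8 rail limit of 10 L.
Class 4.1 quantity: three 1.6 oz packs = 136.32 g.
136.32 g is within the rail limit of 250 g for Class 4.1.
The segregation rule (Class 8 with Class 4.2) does not apply to Class 8 with Class 4.1.

No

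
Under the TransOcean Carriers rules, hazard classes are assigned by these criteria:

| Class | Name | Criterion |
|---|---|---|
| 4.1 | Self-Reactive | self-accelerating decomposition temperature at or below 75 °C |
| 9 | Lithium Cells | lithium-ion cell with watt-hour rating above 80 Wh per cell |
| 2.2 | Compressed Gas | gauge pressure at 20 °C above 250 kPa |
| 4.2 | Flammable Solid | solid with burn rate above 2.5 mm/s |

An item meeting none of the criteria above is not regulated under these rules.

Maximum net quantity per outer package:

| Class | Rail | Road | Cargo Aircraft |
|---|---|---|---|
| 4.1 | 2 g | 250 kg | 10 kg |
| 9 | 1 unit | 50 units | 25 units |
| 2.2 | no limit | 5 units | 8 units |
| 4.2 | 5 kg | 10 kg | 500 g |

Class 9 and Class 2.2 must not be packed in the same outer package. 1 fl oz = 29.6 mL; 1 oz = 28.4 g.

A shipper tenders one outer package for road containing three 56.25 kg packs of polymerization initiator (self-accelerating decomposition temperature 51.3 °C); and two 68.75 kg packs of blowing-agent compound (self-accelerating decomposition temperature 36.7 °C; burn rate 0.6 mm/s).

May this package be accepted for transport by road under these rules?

No

With self-accelerating decomposition temperature 51.3 °C (≤ 75 °C), the polymerization initiator falls in Class 4.1.
With self-accelerating decomposition temperature 36.7 °C (≤ 75 °C), the blowing-agent compound falls in Class 4.1.
Total Class 4.1: (three 56.25 kg packs = 168.75 kg) + (two 68.75 kg packs = 137.5 kg) = 306.25 kg.
306.25 kg > 250 kg (road limit, Class 4.1) — over the limit.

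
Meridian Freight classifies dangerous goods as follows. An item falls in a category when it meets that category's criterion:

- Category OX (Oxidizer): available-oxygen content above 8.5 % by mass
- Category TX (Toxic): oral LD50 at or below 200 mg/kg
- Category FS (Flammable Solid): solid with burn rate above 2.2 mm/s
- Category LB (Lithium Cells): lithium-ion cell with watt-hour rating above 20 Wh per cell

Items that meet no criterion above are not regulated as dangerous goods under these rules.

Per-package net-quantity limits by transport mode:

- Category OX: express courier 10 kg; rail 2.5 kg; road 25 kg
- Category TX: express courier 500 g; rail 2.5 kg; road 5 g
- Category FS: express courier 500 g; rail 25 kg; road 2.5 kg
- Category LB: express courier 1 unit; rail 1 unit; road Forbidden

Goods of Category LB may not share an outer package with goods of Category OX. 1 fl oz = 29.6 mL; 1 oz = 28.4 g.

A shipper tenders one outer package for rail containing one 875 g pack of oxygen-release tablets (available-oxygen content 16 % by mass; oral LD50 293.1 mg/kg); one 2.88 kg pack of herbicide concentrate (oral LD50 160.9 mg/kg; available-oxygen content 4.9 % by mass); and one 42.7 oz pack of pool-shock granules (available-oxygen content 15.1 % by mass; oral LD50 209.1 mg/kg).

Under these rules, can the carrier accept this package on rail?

No

Oxygen-release tablets: available-oxygen content 16 % by mass > 8.5 % by mass → Category OX (Oxidizer).
Oral LD50 160.9 mg/kg meets the Category TX criterion (Toxic), so the herbicide concentrate is Category TX.
With available-oxygen content 15.1 % by mass (> 8.5 % by mass), the pool-shock granules fall in Category OX.
Total Category OX: 875 g + (one 42.7 oz pack = 1212.68 g) = 2087.68 g.
2087.68 g is within the rail limit of 2.5 kg for Category OX.
Category TX quantity: 2.88 kg.
2.88 kg > 2.5 kg (rail limit, Category TX) — over the limit.
The segregation rule (Category LB with Category OX) does not apply to Category OX with Category TX.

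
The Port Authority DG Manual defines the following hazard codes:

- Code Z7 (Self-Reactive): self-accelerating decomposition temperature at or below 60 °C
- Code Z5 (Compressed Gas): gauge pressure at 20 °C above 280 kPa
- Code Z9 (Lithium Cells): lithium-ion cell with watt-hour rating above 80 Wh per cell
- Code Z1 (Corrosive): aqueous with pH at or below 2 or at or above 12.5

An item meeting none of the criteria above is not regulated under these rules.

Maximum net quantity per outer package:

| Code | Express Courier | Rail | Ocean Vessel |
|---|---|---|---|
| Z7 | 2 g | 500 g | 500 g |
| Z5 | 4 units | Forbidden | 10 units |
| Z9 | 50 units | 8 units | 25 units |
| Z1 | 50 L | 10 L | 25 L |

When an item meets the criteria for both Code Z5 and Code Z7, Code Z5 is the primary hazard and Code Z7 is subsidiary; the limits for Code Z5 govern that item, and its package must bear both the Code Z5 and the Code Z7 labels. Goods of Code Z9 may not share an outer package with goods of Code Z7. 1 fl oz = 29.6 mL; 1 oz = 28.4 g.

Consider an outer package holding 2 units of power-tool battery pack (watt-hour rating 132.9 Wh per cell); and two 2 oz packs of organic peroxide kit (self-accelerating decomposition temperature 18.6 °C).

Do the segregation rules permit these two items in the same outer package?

No

With watt-hour rating 132.9 Wh per cell (> 80 Wh per cell), the power-tool battery pack falls in Code Z9.
Organic peroxide kit: self-accelerating decomposition temperature 18.6 °C ≤ 60 °C → Code Z7 (Self-Reactive).
Code Z9 and Code Z7 may not share an outer package.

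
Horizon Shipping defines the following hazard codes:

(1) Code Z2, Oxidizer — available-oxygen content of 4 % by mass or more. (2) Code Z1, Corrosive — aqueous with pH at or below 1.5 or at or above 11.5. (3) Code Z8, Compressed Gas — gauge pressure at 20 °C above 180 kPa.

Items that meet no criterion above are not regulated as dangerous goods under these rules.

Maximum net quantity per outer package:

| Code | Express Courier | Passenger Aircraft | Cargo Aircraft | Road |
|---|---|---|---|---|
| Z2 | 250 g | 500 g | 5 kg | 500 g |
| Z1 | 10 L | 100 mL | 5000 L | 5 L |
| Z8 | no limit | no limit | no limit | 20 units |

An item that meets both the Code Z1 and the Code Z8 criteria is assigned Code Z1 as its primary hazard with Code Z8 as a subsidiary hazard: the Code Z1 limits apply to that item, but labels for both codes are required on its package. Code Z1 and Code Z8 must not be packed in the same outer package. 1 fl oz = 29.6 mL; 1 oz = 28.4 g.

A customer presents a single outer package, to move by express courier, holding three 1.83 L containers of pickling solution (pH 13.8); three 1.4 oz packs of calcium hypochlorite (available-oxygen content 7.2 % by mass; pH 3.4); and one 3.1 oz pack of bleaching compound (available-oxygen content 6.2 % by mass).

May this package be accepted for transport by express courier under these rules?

The pickling solution has pH 13.8, which is ≥ 11.5, so it is Code Z1 (Corrosive).
Available-oxygen content 7.2 % by mass meets the Code Z2 criterion (Oxidizer), so the calcium hypochlorite is Code Z2.
Bleaching compound: available-oxygen content 6.2 % by mass ≥ 4 % by mass → Code Z2 (Oxidizer).
Code Z1 quantity: three 1.83 L containers = 5.49 L.
5.49 L is within the express courier limit of 10 L for Code Z1.
Code Z2 net quantity: (three 1.4 oz packs = 119.28 g) + (one 3.1 oz pack = 88.04 g) = 207.32 g.
That is within the Code Z2 express courier limit of 250 g.
The segregation rule (Code Z1 with Code Z8) does not apply to Code Z1 with Code Z2.
Every hazard code is within its express courier limit and no segregation rule is violated.

Yes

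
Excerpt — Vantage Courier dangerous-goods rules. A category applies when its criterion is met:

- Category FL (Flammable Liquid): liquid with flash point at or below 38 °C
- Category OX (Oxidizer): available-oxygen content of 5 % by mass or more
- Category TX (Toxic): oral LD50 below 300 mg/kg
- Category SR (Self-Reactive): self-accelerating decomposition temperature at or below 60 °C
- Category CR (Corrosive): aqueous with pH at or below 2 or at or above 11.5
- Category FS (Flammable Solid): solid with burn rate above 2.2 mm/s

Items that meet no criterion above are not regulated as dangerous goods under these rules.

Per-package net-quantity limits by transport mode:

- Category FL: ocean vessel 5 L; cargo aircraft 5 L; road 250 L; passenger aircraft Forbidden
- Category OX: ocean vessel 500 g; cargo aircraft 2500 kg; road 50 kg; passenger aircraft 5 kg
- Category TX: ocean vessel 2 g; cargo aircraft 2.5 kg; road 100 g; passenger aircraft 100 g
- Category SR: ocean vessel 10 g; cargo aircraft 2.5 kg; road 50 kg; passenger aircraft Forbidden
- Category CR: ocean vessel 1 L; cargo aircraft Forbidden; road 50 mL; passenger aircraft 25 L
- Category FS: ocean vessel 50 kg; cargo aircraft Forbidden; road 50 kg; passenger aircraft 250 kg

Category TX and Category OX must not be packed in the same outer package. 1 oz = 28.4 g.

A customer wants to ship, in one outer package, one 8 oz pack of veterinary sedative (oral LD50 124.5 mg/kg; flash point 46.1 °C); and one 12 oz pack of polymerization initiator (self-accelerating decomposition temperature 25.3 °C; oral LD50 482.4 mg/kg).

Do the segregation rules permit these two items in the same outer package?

Yes

The veterinary sedative has oral LD50 124.5 mg/kg, which is < 300 mg/kg, so it is Category TX (Toxic).
Polymerization initiator: self-accelerating decomposition temperature 25.3 °C ≤ 60 °C → Category SR (Self-Reactive).
No segregation rule bars Category TX with Category SR.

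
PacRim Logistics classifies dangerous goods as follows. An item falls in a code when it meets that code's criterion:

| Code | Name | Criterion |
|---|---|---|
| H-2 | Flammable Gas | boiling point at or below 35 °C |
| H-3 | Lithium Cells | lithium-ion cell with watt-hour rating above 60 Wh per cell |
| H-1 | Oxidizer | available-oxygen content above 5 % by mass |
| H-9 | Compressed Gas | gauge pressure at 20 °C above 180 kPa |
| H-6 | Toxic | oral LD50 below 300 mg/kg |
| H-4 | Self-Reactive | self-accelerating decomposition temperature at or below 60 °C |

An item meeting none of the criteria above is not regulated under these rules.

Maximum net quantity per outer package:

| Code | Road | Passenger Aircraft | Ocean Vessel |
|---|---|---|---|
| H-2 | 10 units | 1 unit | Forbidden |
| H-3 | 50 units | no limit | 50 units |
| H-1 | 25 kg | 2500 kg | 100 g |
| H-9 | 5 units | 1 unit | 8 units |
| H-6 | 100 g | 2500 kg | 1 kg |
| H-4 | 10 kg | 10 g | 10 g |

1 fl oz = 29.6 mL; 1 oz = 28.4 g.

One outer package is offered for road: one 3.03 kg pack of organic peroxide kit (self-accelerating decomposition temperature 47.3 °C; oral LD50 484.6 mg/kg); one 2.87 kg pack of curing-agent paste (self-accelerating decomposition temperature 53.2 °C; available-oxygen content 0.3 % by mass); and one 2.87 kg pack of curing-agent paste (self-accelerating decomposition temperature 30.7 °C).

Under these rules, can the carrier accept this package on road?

Yes

Organic peroxide kit: self-accelerating decomposition temperature 47.3 °C ≤ 60 °C → Code H-4 (Self-Reactive).
With self-accelerating decomposition temperature 53.2 °C (≤ 60 °C), the curing-agent paste falls in Code H-4.
Curing-agent paste: self-accelerating decomposition temperature 30.7 °C ≤ 60 °C → Code H-4 (Self-Reactive).
Code H-4 net quantity: 3.03 kg + 2.87 kg + 2.87 kg = 8.77 kg.
That is within the Code H-4 road limit of 10 kg.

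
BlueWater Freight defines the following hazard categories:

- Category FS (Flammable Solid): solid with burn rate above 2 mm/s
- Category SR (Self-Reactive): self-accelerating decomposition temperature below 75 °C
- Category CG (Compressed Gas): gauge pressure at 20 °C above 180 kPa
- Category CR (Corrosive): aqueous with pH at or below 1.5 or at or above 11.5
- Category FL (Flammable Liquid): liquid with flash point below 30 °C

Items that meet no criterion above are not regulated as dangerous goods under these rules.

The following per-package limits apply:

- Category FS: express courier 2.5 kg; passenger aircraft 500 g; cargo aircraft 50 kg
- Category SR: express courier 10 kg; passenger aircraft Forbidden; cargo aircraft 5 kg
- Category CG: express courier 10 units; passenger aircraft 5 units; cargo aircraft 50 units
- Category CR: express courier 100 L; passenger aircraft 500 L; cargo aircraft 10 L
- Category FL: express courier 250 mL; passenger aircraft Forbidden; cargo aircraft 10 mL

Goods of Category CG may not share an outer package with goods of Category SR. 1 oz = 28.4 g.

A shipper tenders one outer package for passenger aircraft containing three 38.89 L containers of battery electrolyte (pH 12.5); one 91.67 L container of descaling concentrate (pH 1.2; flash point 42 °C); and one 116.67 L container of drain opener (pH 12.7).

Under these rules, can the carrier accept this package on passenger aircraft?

Yes

pH 12.5 meets the Category CR criterion (Corrosive), so the battery electrolyte is Category CR.
The descaling concentrate has pH 1.2, which is ≤ 1.5, so it is Category CR (Corrosive).
With pH 12.7 (≥ 11.5), the drain opener falls in Category CR.
Total Category CR: (three 38.89 L containers = 116.67 L) + 91.67 L + 116.67 L = 325.01 L.
325.01 L is within the passenger aircraft limit of 500 L for Category CR.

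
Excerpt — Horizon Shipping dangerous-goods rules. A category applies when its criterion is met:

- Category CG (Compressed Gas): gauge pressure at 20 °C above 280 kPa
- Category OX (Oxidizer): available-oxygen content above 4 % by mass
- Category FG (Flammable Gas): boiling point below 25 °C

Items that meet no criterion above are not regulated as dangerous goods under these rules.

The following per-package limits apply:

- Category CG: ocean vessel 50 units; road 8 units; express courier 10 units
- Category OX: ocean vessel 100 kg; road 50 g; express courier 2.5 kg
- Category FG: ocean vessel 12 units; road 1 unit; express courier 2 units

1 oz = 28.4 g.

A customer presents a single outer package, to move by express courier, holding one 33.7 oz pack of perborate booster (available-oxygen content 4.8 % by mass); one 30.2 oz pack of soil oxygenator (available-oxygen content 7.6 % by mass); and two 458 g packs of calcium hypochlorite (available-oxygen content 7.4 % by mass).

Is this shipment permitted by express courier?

Available-oxygen content 4.8 % by mass meets the Category OX criterion (Oxidizer), so the perborate booster is Category OX.
Available-oxygen content 7.6 % by mass meets the Category OX criterion (Oxidizer), so the soil oxygenator is Category OX.
Calcium hypochlorite: available-oxygen content 7.4 % by mass > 4 % by mass → Category OX (Oxidizer).
Total Category OX: (one 33.7 oz pack = 957.08 g) + (one 30.2 oz pack = 857.68 g) + (two 458 g packs = 916 g) = 2730.76 g.
That exceeds the Category OX express courier limit of 2.5 kg.

No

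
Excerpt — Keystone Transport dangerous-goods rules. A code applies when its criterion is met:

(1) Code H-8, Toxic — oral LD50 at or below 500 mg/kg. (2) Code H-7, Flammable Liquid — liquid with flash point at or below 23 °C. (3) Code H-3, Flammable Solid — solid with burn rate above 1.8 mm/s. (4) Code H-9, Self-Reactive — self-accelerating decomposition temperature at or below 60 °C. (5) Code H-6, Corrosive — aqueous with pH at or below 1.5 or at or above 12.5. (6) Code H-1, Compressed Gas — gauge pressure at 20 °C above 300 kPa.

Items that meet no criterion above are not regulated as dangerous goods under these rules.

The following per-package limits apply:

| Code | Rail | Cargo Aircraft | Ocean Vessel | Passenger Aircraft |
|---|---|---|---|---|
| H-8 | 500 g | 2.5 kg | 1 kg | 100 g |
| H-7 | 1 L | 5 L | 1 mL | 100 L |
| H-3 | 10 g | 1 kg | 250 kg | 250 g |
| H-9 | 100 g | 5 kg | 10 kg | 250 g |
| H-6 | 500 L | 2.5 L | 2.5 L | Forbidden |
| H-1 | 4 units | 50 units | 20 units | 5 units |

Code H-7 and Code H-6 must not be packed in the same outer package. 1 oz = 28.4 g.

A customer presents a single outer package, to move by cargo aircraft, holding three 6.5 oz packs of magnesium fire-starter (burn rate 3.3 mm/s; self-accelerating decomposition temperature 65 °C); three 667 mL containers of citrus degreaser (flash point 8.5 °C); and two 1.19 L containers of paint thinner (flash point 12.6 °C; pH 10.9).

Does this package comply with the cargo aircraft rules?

Yes

With burn rate 3.3 mm/s (> 1.8 mm/s), the magnesium fire-starter falls in Code H-3.
Citrus degreaser: flash point 8.5 °C ≤ 23 °C → Code H-7 (Flammable Liquid).
Flash point 12.6 °C meets the Code H-7 criterion (Flammable Liquid), so the paint thinner is Code H-7.
Code H-7 net quantity: (three 667 mL containers = 2.001 L) + (two 1.19 L containers = 2.38 L) = 4.381 L.
That is within the Code H-7 cargo aircraft limit of 5 L.
Code H-3 quantity: three 6.5 oz packs = 553.8 g.
That is within the Code H-3 cargo aircraft limit of 1 kg.
The segregation rule (Code H-7 with Code H-6) does not apply to Code H-7 with Code H-3.
Every hazard code is within its cargo aircraft limit and no segregation rule is violated.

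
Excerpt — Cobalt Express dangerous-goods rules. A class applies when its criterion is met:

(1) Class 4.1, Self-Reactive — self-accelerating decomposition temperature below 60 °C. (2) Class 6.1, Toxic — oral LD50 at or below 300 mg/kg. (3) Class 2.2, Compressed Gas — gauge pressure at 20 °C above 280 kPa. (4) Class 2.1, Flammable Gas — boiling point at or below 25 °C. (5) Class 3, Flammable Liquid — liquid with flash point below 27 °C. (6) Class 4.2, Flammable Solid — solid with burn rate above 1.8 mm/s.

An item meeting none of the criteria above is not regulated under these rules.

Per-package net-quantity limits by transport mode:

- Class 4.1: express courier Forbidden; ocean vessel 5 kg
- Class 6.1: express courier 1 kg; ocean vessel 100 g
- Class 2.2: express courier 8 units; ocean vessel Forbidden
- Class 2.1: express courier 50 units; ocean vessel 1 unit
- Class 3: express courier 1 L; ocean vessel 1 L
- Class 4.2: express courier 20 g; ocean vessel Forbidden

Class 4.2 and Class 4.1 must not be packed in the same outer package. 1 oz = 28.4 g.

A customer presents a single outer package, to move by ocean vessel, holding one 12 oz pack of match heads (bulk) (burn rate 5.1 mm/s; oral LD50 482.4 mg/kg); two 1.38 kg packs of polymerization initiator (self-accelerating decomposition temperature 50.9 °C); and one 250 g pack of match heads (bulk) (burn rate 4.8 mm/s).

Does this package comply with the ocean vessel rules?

No

Burn rate 5.1 mm/s meets the Class 4.2 criterion (Flammable Solid), so the match heads (bulk) are Class 4.2.
Polymerization initiator: self-accelerating decomposition temperature 50.9 °C < 60 °C → Class 4.1 (Self-Reactive).
The match heads (bulk) have burn rate 4.8 mm/s, which is > 1.8 mm/s, so they are Class 4.2 (Flammable Solid).
Total Class 4.2: (one 12 oz pack = 340.8 g) + 250 g = 590.8 g.
By ocean vessel, Class 4.2 is Forbidden regardless of quantity.
Class 4.1 quantity: two 1.38 kg packs = 2.76 kg.
That is within the Class 4.1 ocean vessel limit of 5 kg.
Class 4.2 and Class 4.1 may not share an outer package.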